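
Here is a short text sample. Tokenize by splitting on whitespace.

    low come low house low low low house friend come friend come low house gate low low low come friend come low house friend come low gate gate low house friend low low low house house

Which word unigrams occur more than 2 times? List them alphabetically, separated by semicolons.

come; friend; gate; house; low

Unigram counts meeting the condition (more than 2 times):
  come: 6
  friend: 5
  gate: 3
  house: 7
  low: 15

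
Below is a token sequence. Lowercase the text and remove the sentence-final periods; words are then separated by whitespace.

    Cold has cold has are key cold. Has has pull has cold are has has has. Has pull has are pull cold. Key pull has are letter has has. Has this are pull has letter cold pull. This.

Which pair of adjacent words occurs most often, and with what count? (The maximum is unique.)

Bigram frequencies (highest first):
  has has: 6
  pull has: 4
  cold has: 3
  has are: 3
  has cold: 2
  has pull: 2
  … (16 more, each ≤ 2)

"has has", 6 times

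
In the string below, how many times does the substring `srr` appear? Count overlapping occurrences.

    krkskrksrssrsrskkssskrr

Sliding a length-3 window over the 23 characters (21 positions):
  (no match at any position)

0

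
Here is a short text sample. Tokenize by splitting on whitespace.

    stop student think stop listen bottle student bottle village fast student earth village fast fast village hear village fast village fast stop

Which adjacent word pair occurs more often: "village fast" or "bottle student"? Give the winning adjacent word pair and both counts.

"village fast": 4 occurrences
"bottle student": 1 occurrence

"village fast" (4 vs 1)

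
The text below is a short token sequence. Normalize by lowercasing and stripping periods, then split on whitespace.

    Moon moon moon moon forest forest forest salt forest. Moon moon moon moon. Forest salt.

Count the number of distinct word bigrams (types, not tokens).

15 tokens → 14 bigram windows in total.
Repeated bigrams (each contributes count−1 duplicates):
  moon moon: 6
  forest forest: 2
  forest salt: 2
  moon forest: 2
8 duplicate windows → 14 − 8 = 6 distinct.

6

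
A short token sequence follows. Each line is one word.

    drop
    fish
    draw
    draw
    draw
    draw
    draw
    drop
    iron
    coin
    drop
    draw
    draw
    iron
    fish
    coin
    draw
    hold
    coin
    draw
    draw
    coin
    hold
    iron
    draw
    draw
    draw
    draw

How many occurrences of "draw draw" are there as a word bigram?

9

Scanning the 27 overlapping bigram windows for "draw draw":
  position 3–4: draw draw
  position 4–5: draw draw
  position 5–6: draw draw
  position 6–7: draw draw
  position 12–13: draw draw
  position 20–21: draw draw
  position 25–26: draw draw
  position 26–27: draw draw
  position 27–28: draw draw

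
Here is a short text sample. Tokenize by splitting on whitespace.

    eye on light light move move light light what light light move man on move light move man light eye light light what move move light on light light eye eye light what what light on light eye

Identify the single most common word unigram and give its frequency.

Unigram frequencies (highest first):
  light: 16
  move: 7
  eye: 5
  on: 4
  what: 4
  man: 2

"light", 16 times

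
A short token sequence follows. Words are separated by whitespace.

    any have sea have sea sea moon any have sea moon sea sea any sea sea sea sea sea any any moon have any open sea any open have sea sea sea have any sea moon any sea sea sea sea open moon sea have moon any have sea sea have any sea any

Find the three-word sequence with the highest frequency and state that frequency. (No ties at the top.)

Trigram frequencies (highest first):
  sea sea sea: 6
  any have sea: 3
  have sea sea: 3
  sea moon any: 2
  moon any have: 2
  sea sea any: 2
  … (30 more, each ≤ 2)

"sea sea sea", 6 times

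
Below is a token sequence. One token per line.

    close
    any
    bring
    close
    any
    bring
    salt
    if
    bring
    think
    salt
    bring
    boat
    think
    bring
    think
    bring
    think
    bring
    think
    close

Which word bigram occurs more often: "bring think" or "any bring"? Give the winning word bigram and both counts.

"bring think": 4 occurrences
"any bring": 2 occurrences

"bring think" (4 vs 2)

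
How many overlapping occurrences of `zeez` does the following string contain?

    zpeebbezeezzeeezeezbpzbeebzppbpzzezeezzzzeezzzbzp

4

Sliding a length-4 window over the 49 characters (46 positions):
  position 8–11: zeez
  position 16–19: zeez
  position 35–38: zeez
  position 41–44: zeez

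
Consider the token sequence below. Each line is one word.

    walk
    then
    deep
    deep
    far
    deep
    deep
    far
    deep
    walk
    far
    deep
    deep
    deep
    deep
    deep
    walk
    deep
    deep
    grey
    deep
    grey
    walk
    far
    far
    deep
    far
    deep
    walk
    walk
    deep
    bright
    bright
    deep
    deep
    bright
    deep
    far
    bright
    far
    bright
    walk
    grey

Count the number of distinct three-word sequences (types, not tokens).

34

43 tokens → 41 trigram windows in total.
Repeated trigrams (each contributes count−1 duplicates):
  deep deep deep: 3
  deep far deep: 3
  deep deep far: 2
  far deep deep: 2
  far deep walk: 2
7 duplicate windows → 41 − 7 = 34 distinct.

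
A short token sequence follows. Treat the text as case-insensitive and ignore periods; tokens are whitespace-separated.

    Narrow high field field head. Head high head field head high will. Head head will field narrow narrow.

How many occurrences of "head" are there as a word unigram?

Scanning the 18 tokens for "head":
  position 5: head
  position 6: head
  position 8: head
  position 10: head
  position 13: head
  position 14: head

6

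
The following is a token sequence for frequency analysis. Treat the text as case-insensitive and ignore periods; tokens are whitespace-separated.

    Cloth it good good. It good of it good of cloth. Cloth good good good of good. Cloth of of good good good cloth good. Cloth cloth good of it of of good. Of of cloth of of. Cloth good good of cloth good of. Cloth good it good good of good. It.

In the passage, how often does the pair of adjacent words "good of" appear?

8

Scanning the 52 overlapping bigram windows for "good of":
  position 6–7: good of
  position 9–10: good of
  position 15–16: good of
  position 28–29: good of
  position 33–34: good of
  position 41–42: good of
  position 44–45: good of
  position 50–51: good of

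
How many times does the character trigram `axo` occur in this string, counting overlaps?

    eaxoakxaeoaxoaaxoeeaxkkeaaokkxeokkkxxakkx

3

Sliding a length-3 window over the 41 characters (39 positions):
  position 2–4: axo
  position 11–13: axo
  position 15–17: axo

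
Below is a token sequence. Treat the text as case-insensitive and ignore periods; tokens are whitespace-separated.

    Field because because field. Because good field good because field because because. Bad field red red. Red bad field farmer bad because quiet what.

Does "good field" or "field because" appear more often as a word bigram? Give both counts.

"field because" (3 vs 1)

"good field": 1 occurrence
"field because": 3 occurrences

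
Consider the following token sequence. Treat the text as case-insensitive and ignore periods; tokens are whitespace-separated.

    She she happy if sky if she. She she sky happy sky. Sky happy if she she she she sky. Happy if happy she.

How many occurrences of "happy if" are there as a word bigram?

Scanning the 23 overlapping bigram windows for "happy if":
  position 3–4: happy if
  position 14–15: happy if
  position 21–22: happy if

3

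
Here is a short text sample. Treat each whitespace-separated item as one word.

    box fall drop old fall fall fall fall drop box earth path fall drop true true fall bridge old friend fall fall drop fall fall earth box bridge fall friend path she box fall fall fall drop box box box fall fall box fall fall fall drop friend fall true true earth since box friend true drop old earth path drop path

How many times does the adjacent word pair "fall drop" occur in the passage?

Scanning the 61 overlapping bigram windows for "fall drop":
  position 2–3: fall drop
  position 8–9: fall drop
  position 13–14: fall drop
  position 22–23: fall drop
  position 36–37: fall drop
  position 46–47: fall drop

6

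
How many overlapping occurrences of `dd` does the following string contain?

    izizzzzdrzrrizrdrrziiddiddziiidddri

Sliding a length-2 window over the 35 characters (34 positions):
  position 22–23: dd
  position 25–26: dd
  position 31–32: dd
  position 32–33: dd

4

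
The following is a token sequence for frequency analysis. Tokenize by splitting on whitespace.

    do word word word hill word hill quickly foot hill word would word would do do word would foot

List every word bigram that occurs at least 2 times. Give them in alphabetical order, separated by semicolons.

do word; hill word; word hill; word word; word would

Bigram counts meeting the condition (at least 2 times):
  do word: 2
  hill word: 2
  word hill: 2
  word word: 2
  word would: 3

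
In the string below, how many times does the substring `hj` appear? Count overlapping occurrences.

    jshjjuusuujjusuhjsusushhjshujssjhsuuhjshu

4

Sliding a length-2 window over the 41 characters (40 positions):
  position 3–4: hj
  position 16–17: hj
  position 24–25: hj
  position 37–38: hj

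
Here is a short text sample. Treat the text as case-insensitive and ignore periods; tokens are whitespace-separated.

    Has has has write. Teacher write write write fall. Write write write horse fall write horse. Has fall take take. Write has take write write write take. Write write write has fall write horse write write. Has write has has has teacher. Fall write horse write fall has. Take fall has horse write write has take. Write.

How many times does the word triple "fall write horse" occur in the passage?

3

Scanning the 55 overlapping trigram windows for "fall write horse":
  position 14–16: fall write horse
  position 32–34: fall write horse
  position 43–45: fall write horse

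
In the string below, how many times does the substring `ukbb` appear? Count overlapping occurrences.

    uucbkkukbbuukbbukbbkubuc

Sliding a length-4 window over the 24 characters (21 positions):
  position 7–10: ukbb
  position 12–15: ukbb
  position 16–19: ukbb

3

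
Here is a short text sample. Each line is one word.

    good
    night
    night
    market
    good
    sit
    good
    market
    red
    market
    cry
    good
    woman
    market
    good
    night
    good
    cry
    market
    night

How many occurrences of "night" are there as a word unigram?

Scanning the 20 tokens for "night":
  position 2: night
  position 3: night
  position 16: night
  position 20: night

4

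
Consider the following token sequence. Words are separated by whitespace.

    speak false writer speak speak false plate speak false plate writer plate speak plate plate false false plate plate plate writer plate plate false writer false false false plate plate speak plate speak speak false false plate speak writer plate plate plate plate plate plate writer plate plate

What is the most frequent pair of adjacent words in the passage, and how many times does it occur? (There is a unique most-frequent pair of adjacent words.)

"plate plate", 11 times

Bigram frequencies (highest first):
  plate plate: 11
  false plate: 5
  plate speak: 5
  speak false: 4
  writer plate: 4
  false false: 4
  … (8 more, each ≤ 3)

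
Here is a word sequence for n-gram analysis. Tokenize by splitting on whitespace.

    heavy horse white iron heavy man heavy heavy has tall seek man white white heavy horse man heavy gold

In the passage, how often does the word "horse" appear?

Scanning the 19 tokens for "horse":
  position 2: horse
  position 16: horse

2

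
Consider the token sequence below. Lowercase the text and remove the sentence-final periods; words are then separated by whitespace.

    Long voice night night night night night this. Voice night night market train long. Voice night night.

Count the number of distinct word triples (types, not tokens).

17 tokens → 15 trigram windows in total.
Repeated trigrams (each contributes count−1 duplicates):
  night night night: 3
  voice night night: 3
  long voice night: 2
5 duplicate windows → 15 − 5 = 10 distinct.

10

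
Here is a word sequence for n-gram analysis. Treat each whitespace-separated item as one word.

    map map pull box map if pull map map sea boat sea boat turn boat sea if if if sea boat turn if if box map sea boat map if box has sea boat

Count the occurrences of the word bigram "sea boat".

Scanning the 33 overlapping bigram windows for "sea boat":
  position 10–11: sea boat
  position 12–13: sea boat
  position 20–21: sea boat
  position 27–28: sea boat
  position 33–34: sea boat

5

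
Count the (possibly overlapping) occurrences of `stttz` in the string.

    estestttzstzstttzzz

Sliding a length-5 window over the 19 characters (15 positions):
  position 5–9: stttz
  position 13–17: stttz

2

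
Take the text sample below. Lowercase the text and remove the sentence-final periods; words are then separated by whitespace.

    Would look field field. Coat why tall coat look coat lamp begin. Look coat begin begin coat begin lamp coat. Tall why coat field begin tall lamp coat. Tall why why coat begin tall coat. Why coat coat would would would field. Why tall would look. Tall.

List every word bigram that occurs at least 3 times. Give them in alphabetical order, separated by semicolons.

coat begin; why coat

Bigram counts meeting the condition (at least 3 times):
  coat begin: 3
  why coat: 3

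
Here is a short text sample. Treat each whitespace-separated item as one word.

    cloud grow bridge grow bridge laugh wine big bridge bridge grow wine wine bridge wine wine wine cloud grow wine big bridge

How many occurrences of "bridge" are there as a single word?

Scanning the 22 tokens for "bridge":
  position 3: bridge
  position 5: bridge
  position 9: bridge
  position 10: bridge
  position 14: bridge
  position 22: bridge

6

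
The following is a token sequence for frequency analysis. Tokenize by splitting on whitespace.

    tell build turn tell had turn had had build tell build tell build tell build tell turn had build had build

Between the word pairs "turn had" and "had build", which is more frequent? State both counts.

"turn had": 2 occurrences
"had build": 3 occurrences

"had build" (3 vs 2)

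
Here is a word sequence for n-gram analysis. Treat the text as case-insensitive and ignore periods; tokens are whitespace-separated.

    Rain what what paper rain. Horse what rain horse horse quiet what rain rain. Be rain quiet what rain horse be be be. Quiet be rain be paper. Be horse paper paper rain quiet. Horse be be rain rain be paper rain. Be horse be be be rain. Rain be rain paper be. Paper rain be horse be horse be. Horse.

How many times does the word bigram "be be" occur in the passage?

Scanning the 60 overlapping bigram windows for "be be":
  position 21–22: be be
  position 22–23: be be
  position 36–37: be be
  position 45–46: be be
  position 46–47: be be

5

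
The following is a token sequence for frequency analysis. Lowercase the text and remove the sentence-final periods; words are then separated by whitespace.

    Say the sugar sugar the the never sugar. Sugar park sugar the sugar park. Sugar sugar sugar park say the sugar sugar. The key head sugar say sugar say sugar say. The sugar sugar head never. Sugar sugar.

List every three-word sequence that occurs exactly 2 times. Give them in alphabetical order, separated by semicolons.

Trigram counts meeting the condition (exactly 2 times):
  never sugar sugar: 2
  say sugar say: 2
  sugar park sugar: 2
  sugar say sugar: 2
  sugar sugar park: 2
  sugar sugar the: 2

never sugar sugar; say sugar say; sugar park sugar; sugar say sugar; sugar sugar park; sugar sugar the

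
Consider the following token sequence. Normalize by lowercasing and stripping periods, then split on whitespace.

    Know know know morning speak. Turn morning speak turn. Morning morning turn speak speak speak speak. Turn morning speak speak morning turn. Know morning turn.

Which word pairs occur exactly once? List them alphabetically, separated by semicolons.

morning morning; speak morning; turn know; turn speak

Bigram counts meeting the condition (exactly once):
  morning morning: 1
  speak morning: 1
  turn know: 1
  turn speak: 1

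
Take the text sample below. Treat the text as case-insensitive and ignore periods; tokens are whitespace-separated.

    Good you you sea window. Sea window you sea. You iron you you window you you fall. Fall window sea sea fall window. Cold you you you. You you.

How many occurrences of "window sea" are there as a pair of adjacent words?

2

Scanning the 28 overlapping bigram windows for "window sea":
  position 5–6: window sea
  position 19–20: window sea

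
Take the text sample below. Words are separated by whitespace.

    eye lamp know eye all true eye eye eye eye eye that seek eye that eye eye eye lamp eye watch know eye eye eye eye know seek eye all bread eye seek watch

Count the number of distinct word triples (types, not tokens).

34 tokens → 32 trigram windows in total.
Repeated trigrams (each contributes count−1 duplicates):
  eye eye eye: 6
5 duplicate windows → 32 − 5 = 27 distinct.

27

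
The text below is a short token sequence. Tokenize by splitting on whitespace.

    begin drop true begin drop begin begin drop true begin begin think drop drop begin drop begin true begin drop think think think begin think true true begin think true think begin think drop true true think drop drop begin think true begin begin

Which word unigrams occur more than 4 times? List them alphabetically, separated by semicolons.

Unigram counts meeting the condition (more than 4 times):
  begin: 15
  drop: 10
  think: 10
  true: 9

begin; drop; think; true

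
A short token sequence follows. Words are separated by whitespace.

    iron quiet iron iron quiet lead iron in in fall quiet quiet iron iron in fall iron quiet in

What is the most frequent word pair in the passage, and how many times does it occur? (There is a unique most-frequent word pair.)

"iron quiet", 3 times

Bigram frequencies (highest first):
  iron quiet: 3
  quiet iron: 2
  iron iron: 2
  iron in: 2
  in fall: 2
  quiet lead: 1
  … (6 more, each ≤ 1)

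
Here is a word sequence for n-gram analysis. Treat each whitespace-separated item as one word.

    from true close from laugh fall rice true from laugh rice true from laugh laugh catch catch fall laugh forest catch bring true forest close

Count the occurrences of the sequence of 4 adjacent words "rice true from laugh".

Scanning the 22 overlapping 4-gram windows for "rice true from laugh":
  position 7–10: rice true from laugh
  position 11–14: rice true from laugh

2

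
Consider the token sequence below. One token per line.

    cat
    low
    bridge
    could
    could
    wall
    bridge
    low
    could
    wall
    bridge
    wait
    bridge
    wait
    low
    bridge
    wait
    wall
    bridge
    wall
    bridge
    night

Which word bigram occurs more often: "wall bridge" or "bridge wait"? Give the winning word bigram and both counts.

"wall bridge": 4 occurrences
"bridge wait": 3 occurrences

"wall bridge" (4 vs 3)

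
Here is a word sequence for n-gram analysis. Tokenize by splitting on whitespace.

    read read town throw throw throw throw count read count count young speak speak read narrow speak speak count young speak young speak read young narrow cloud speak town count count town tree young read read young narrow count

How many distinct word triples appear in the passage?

34

39 tokens → 37 trigram windows in total.
Repeated trigrams (each contributes count−1 duplicates):
  count young speak: 2
  read young narrow: 2
  throw throw throw: 2
3 duplicate windows → 37 − 3 = 34 distinct.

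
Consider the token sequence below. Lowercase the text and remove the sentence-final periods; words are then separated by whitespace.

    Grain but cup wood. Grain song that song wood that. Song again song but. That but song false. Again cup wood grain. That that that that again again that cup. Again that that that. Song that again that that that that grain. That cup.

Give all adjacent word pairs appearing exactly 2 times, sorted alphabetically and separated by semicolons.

cup wood; grain that; song that; that again; that cup; wood grain

Bigram counts meeting the condition (exactly 2 times):
  cup wood: 2
  grain that: 2
  song that: 2
  that again: 2
  that cup: 2
  wood grain: 2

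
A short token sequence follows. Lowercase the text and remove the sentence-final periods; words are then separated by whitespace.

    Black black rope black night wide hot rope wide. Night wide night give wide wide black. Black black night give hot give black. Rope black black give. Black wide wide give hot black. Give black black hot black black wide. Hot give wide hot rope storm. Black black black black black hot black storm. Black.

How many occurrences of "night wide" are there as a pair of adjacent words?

Scanning the 54 overlapping bigram windows for "night wide":
  position 5–6: night wide
  position 10–11: night wide

2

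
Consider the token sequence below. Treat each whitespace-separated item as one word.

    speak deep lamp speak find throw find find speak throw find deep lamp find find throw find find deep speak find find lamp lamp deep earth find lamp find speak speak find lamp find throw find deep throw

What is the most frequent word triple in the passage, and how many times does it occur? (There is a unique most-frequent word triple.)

"find throw find", 3 times

Trigram frequencies (highest first):
  find throw find: 3
  throw find find: 2
  throw find deep: 2
  find lamp find: 2
  speak deep lamp: 1
  deep lamp speak: 1
  … (25 more, each ≤ 1)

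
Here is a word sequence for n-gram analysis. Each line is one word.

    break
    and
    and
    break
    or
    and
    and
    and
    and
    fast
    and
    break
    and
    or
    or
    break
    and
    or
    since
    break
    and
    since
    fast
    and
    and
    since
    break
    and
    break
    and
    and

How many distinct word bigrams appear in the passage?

14

31 tokens → 30 bigram windows in total.
Repeated bigrams (each contributes count−1 duplicates):
  and and: 6
  break and: 6
  and break: 3
  and or: 2
  and since: 2
  fast and: 2
  since break: 2
16 duplicate windows → 30 − 16 = 14 distinct.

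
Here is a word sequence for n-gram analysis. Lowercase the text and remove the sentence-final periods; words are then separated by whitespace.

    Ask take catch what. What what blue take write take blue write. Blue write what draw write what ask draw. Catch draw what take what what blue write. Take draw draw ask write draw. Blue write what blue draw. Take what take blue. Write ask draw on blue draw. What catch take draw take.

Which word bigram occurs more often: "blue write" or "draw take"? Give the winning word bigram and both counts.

"blue write": 5 occurrences
"draw take": 2 occurrences

"blue write" (5 vs 2)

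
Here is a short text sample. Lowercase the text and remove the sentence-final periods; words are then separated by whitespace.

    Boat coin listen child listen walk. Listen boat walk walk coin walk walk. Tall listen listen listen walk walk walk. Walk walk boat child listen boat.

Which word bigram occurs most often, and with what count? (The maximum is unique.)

"walk walk", 6 times

Bigram frequencies (highest first):
  walk walk: 6
  child listen: 2
  listen walk: 2
  listen boat: 2
  listen listen: 2
  boat coin: 1
  … (10 more, each ≤ 1)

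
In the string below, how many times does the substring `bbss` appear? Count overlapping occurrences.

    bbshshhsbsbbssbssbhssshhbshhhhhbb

1

Sliding a length-4 window over the 33 characters (30 positions):
  position 11–14: bbss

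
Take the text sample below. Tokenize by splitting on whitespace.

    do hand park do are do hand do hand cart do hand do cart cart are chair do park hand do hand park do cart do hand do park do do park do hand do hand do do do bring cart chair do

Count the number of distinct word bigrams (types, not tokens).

43 tokens → 42 bigram windows in total.
Repeated bigrams (each contributes count−1 duplicates):
  do hand: 8
  hand do: 6
  park do: 4
  do do: 3
  do park: 3
  cart do: 2
  chair do: 2
  do cart: 2
  … (1 more repeated)
23 duplicate windows → 42 − 23 = 19 distinct.

19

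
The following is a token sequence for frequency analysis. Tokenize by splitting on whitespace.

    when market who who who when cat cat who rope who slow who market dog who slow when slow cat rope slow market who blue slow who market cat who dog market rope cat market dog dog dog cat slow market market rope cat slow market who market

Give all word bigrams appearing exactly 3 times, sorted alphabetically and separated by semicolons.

market who; slow market; who market

Bigram counts meeting the condition (exactly 3 times):
  market who: 3
  slow market: 3
  who market: 3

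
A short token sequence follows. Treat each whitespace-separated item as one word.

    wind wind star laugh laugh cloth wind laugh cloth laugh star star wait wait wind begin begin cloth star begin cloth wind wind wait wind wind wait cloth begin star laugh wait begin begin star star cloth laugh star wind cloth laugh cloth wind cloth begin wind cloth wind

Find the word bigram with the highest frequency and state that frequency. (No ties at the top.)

"cloth wind", 4 times

Bigram frequencies (highest first):
  cloth wind: 4
  wind wind: 3
  laugh cloth: 3
  cloth laugh: 3
  wind cloth: 3
  star laugh: 2
  … (22 more, each ≤ 2)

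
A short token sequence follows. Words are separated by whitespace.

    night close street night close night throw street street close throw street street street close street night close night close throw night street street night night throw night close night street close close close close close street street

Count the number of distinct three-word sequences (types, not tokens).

38 tokens → 36 trigram windows in total.
Repeated trigrams (each contributes count−1 duplicates):
  close close close: 3
  night close night: 3
  close street night: 2
  street night close: 2
  street street close: 2
  throw street street: 2
8 duplicate windows → 36 − 8 = 28 distinct.

28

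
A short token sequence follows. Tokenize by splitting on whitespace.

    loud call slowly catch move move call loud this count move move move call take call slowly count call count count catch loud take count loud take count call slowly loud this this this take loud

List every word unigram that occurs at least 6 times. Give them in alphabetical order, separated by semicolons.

Unigram counts meeting the condition (at least 6 times):
  call: 6
  count: 6
  loud: 6

call; count; loud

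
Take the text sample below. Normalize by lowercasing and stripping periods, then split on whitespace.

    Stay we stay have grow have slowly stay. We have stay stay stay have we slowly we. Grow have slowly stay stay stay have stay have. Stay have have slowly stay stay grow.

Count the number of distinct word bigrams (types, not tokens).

33 tokens → 32 bigram windows in total.
Repeated bigrams (each contributes count−1 duplicates):
  stay have: 5
  stay stay: 5
  have slowly: 3
  have stay: 3
  slowly stay: 3
  grow have: 2
  stay we: 2
16 duplicate windows → 32 − 16 = 16 distinct.

16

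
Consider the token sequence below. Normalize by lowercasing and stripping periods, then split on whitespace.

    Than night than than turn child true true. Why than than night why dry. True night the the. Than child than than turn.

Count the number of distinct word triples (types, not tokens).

23 tokens → 21 trigram windows in total.
Repeated trigrams (each contributes count−1 duplicates):
  than than turn: 2
1 duplicate windows → 21 − 1 = 20 distinct.

20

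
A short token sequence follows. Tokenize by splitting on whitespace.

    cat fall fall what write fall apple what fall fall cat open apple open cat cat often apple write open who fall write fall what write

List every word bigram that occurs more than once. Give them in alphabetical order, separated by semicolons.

fall fall; fall what; what write; write fall

Bigram counts meeting the condition (more than once):
  fall fall: 2
  fall what: 2
  what write: 2
  write fall: 2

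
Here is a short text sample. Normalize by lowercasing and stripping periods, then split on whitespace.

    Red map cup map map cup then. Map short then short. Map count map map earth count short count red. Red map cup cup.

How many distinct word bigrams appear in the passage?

24 tokens → 23 bigram windows in total.
Repeated bigrams (each contributes count−1 duplicates):
  map cup: 3
  map map: 2
  red map: 2
4 duplicate windows → 23 − 4 = 19 distinct.

19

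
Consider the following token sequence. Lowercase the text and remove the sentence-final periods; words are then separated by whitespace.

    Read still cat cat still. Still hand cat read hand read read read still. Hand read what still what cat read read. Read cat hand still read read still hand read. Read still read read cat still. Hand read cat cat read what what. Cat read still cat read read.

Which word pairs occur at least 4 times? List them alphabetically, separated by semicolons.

Bigram counts meeting the condition (at least 4 times):
  cat read: 5
  hand read: 4
  read read: 8
  read still: 5
  still hand: 4

cat read; hand read; read read; read still; still hand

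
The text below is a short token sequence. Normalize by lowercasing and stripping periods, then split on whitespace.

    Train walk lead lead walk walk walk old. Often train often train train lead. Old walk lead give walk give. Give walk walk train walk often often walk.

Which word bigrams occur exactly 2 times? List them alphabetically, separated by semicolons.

give walk; often train; train walk; walk lead

Bigram counts meeting the condition (exactly 2 times):
  give walk: 2
  often train: 2
  train walk: 2
  walk lead: 2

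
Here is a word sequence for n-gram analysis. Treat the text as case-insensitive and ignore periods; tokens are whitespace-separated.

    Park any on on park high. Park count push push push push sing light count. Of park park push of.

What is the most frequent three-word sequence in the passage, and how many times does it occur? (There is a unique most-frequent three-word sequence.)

"push push push", 2 times

Trigram frequencies (highest first):
  push push push: 2
  park any on: 1
  any on on: 1
  on on park: 1
  on park high: 1
  park high park: 1
  … (11 more, each ≤ 1)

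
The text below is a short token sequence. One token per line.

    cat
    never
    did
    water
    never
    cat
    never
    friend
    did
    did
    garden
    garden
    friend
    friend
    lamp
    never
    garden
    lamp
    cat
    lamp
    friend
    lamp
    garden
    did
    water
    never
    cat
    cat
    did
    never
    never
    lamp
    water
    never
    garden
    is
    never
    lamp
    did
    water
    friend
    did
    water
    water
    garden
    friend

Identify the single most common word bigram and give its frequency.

"did water", 4 times

Bigram frequencies (highest first):
  did water: 4
  water never: 3
  cat never: 2
  never cat: 2
  friend did: 2
  garden friend: 2
  … (27 more, each ≤ 2)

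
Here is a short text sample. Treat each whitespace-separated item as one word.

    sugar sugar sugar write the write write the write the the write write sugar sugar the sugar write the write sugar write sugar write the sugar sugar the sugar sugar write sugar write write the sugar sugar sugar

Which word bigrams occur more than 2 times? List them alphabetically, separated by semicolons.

Bigram counts meeting the condition (more than 2 times):
  sugar sugar: 7
  sugar write: 6
  the sugar: 4
  the write: 4
  write sugar: 4
  write the: 6
  write write: 3

sugar sugar; sugar write; the sugar; the write; write sugar; write the; write write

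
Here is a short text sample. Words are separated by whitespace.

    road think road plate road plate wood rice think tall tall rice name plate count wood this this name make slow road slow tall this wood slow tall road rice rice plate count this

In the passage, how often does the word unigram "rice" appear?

Scanning the 34 tokens for "rice":
  position 8: rice
  position 12: rice
  position 30: rice
  position 31: rice

4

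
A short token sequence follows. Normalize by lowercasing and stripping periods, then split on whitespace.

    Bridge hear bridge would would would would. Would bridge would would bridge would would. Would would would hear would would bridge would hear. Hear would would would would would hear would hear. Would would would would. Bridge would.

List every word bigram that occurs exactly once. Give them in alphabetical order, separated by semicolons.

bridge hear; hear bridge; hear hear

Bigram counts meeting the condition (exactly once):
  bridge hear: 1
  hear bridge: 1
  hear hear: 1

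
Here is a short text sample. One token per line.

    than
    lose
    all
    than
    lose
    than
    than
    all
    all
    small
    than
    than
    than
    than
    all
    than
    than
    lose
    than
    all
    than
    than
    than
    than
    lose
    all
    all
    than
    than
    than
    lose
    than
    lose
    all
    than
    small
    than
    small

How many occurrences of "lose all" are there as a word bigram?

Scanning the 37 overlapping bigram windows for "lose all":
  position 2–3: lose all
  position 25–26: lose all
  position 33–34: lose all

3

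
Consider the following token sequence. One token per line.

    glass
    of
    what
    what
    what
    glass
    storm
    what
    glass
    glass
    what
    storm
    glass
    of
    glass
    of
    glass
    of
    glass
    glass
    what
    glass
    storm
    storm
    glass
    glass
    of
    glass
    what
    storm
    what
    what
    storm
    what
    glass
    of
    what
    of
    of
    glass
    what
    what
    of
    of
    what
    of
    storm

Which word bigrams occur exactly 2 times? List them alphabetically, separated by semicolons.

glass storm; of of; storm glass

Bigram counts meeting the condition (exactly 2 times):
  glass storm: 2
  of of: 2
  storm glass: 2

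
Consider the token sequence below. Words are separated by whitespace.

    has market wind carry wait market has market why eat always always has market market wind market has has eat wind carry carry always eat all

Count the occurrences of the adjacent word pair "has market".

3

Scanning the 25 overlapping bigram windows for "has market":
  position 1–2: has market
  position 7–8: has market
  position 13–14: has market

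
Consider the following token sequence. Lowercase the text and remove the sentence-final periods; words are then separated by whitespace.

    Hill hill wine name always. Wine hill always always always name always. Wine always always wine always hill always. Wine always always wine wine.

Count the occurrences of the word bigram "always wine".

Scanning the 23 overlapping bigram windows for "always wine":
  position 5–6: always wine
  position 12–13: always wine
  position 15–16: always wine
  position 19–20: always wine
  position 22–23: always wine

5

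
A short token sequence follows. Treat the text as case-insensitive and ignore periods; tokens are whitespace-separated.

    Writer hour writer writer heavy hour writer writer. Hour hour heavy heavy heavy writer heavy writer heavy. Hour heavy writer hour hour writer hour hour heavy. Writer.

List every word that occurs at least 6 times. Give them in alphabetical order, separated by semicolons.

Unigram counts meeting the condition (at least 6 times):
  heavy: 8
  hour: 9
  writer: 10

heavy; hour; writer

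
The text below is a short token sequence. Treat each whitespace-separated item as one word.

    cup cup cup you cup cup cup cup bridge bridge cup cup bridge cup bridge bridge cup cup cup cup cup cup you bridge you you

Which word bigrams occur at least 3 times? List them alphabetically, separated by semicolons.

bridge cup; cup bridge; cup cup

Bigram counts meeting the condition (at least 3 times):
  bridge cup: 3
  cup bridge: 3
  cup cup: 11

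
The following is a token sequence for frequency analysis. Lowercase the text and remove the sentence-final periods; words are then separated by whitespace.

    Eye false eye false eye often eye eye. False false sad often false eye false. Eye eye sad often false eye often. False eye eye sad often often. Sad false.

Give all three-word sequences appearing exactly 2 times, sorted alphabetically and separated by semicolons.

Trigram counts meeting the condition (exactly 2 times):
  eye eye sad: 2
  eye sad often: 2
  false eye eye: 2
  false eye false: 2
  false eye often: 2
  sad often false: 2

eye eye sad; eye sad often; false eye eye; false eye false; false eye often; sad often false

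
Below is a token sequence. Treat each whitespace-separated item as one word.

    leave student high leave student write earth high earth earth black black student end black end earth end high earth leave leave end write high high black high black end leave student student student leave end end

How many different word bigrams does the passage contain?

37 tokens → 36 bigram windows in total.
Repeated bigrams (each contributes count−1 duplicates):
  leave student: 3
  black end: 2
  high black: 2
  high earth: 2
  leave end: 2
  student student: 2
7 duplicate windows → 36 − 7 = 29 distinct.

29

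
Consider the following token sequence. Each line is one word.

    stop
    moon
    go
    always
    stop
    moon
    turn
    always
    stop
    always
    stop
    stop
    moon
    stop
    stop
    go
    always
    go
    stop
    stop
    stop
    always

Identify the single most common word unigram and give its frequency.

"stop", 10 times

Unigram frequencies (highest first):
  stop: 10
  always: 5
  moon: 3
  go: 3
  turn: 1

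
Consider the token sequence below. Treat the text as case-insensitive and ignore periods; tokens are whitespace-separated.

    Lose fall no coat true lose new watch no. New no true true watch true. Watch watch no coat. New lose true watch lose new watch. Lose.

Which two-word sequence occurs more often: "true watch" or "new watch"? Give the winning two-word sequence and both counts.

"true watch": 3 occurrences
"new watch": 2 occurrences

"true watch" (3 vs 2)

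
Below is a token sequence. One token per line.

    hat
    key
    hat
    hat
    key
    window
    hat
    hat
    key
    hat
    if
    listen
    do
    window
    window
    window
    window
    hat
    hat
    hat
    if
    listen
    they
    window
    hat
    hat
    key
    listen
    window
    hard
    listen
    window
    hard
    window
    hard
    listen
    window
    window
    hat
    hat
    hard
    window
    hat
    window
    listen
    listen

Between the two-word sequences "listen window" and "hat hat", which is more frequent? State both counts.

"listen window": 3 occurrences
"hat hat": 6 occurrences

"hat hat" (6 vs 3)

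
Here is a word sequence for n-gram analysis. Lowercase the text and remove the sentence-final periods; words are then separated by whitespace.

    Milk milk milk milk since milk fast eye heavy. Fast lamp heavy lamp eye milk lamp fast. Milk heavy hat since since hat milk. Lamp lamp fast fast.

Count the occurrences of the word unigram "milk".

8

Scanning the 28 tokens for "milk":
  position 1: milk
  position 2: milk
  position 3: milk
  position 4: milk
  position 6: milk
  position 15: milk
  position 18: milk
  position 24: milk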